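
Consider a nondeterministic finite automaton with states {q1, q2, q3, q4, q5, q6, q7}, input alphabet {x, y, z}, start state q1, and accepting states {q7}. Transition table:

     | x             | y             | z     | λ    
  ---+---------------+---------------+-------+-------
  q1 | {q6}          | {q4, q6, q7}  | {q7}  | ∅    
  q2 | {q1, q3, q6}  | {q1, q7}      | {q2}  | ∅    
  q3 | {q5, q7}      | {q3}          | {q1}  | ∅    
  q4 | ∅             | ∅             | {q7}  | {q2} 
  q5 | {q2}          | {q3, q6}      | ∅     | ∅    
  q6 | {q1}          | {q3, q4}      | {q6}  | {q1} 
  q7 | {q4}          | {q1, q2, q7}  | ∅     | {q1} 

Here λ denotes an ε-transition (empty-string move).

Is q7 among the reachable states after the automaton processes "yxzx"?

Start in {q1}.
Read 'y': q1→{q4, q6, q7}; union {q4, q6, q7}; ε-closure = {q1, q2, q4, q6, q7}.
Read 'x': q1→{q6}, q2→{q1, q3, q6}, q4→∅, q6→{q1}, q7→{q4}; union {q1, q3, q4, q6}; ε-closure = {q1, q2, q3, q4, q6}.
Read 'z': q1→{q7}, q2→{q2}, q3→{q1}, q4→{q7}, q6→{q6}; now {q1, q2, q6, q7}.
Read 'x': q1→{q6}, q2→{q1, q3, q6}, q6→{q1}, q7→{q4}; union {q1, q3, q4, q6}; ε-closure = {q1, q2, q3, q4, q6}.
State q7 is not in {q1, q2, q3, q4, q6}.

No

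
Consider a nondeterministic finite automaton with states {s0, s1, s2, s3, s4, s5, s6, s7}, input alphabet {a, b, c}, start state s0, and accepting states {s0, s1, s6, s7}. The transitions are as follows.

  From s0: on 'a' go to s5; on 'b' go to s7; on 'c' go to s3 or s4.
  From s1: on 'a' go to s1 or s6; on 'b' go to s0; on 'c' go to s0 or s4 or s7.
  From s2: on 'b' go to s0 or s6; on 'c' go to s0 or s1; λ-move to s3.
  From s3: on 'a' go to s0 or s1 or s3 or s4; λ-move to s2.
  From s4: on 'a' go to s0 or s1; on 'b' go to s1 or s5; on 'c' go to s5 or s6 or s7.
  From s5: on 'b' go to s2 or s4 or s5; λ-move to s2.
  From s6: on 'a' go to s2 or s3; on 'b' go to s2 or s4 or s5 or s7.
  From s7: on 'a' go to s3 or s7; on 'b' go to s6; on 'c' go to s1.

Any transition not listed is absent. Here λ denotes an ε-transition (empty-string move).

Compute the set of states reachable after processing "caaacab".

Start in {s0}.
Read 'c': s0→{s3, s4}; union {s3, s4}; ε-closure = {s2, s3, s4}.
Read 'a': s2→∅, s3→{s0, s1, s3, s4}, s4→{s0, s1}; union {s0, s1, s3, s4}; ε-closure = {s0, s1, s2, s3, s4}.
Read 'a': s0→{s5}, s1→{s1, s6}, s2→∅, s3→{s0, s1, s3, s4}, s4→{s0, s1}; union {s0, s1, s3, s4, s5, s6}; ε-closure = {s0, s1, s2, s3, s4, s5, s6}.
Read 'a': s0→{s5}, s1→{s1, s6}, s2→∅, s3→{s0, s1, s3, s4}, s4→{s0, s1}, s5→∅, s6→{s2, s3}; now {s0, s1, s2, s3, s4, s5, s6}.
Read 'c': s0→{s3, s4}, s1→{s0, s4, s7}, s2→{s0, s1}, s3→∅, s4→{s5, s6, s7}, s5→∅, s6→∅; union {s0, s1, s3, s4, s5, s6, s7}; ε-closure = {s0, s1, s2, s3, s4, s5, s6, s7}.
Read 'a': s0→{s5}, s1→{s1, s6}, s2→∅, s3→{s0, s1, s3, s4}, s4→{s0, s1}, s5→∅, s6→{s2, s3}, s7→{s3, s7}; now {s0, s1, s2, s3, s4, s5, s6, s7}.
Read 'b': s0→{s7}, s1→{s0}, s2→{s0, s6}, s3→∅, s4→{s1, s5}, s5→{s2, s4, s5}, s6→{s2, s4, s5, s7}, s7→{s6}; union {s0, s1, s2, s4, s5, s6, s7}; ε-closure = {s0, s1, s2, s3, s4, s5, s6, s7}.

{s0, s1, s2, s3, s4, s5, s6, s7}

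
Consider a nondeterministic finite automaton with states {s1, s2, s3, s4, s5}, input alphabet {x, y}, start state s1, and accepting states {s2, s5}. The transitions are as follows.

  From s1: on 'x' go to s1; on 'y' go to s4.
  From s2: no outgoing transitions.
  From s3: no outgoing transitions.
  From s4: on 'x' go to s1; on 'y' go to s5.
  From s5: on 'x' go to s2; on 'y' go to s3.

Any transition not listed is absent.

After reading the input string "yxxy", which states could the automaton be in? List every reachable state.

{s4}

Start in {s1}.
Read 'y': {s1} → {s4}.
Read 'x': {s4} → {s1}.
Read 'x': {s1} → {s1}.
Read 'y': {s1} → {s4}.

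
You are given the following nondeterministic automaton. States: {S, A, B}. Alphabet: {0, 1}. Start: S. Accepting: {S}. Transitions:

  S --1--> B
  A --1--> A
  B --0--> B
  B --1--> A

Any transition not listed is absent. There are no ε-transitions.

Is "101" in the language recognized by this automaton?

No

Start in {S}.
Read '1': S→{B}; now {B}.
Read '0': B→{B}; now {B}.
Read '1': B→{A}; now {A}.
The final set {A} contains no accepting state.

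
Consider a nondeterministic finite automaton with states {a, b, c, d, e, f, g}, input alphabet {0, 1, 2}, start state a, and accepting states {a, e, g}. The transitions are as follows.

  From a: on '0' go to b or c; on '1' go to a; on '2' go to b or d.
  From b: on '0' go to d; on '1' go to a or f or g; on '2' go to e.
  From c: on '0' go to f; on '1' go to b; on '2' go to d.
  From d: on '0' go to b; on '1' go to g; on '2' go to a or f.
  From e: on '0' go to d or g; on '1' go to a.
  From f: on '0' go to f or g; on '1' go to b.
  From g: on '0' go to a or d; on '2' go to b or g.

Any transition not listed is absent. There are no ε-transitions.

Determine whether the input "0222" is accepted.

No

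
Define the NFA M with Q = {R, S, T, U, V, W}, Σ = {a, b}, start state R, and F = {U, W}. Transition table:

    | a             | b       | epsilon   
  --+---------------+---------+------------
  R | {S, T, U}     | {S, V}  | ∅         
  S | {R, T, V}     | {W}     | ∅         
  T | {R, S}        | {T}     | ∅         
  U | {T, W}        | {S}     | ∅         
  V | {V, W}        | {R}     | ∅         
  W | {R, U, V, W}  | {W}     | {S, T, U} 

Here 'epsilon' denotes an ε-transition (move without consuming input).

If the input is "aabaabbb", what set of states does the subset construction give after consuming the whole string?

Start in {R}.
Read 'a': R→{S, T, U}; now {S, T, U}.
Read 'a': S→{R, T, V}, T→{R, S}, U→{T, W}; union {R, S, T, V, W}; ε-closure = {R, S, T, U, V, W}.
Read 'b': R→{S, V}, S→{W}, T→{T}, U→{S}, V→{R}, W→{W}; union {R, S, T, V, W}; ε-closure = {R, S, T, U, V, W}.
Read 'a': R→{S, T, U}, S→{R, T, V}, T→{R, S}, U→{T, W}, V→{V, W}, W→{R, U, V, W}; now {R, S, T, U, V, W}.
Read 'a': R→{S, T, U}, S→{R, T, V}, T→{R, S}, U→{T, W}, V→{V, W}, W→{R, U, V, W}; now {R, S, T, U, V, W}.
Read 'b': R→{S, V}, S→{W}, T→{T}, U→{S}, V→{R}, W→{W}; union {R, S, T, V, W}; ε-closure = {R, S, T, U, V, W}.
Read 'b': R→{S, V}, S→{W}, T→{T}, U→{S}, V→{R}, W→{W}; union {R, S, T, V, W}; ε-closure = {R, S, T, U, V, W}.
Read 'b': R→{S, V}, S→{W}, T→{T}, U→{S}, V→{R}, W→{W}; union {R, S, T, V, W}; ε-closure = {R, S, T, U, V, W}.

{R, S, T, U, V, W}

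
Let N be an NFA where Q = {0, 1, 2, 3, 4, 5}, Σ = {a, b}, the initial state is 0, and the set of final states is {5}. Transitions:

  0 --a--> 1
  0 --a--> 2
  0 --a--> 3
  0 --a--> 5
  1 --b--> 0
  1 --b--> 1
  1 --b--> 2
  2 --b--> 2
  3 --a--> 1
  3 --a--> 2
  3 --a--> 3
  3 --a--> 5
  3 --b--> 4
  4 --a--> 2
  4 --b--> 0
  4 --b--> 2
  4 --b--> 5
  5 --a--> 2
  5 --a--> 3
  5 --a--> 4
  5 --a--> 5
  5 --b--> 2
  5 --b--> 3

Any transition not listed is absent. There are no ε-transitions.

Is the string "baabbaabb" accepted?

Start in {0}.
Read 'b': 0→∅; now ∅.
The set is empty and remains empty for the remaining 8 symbols.
The final set ∅ contains no accepting state.

No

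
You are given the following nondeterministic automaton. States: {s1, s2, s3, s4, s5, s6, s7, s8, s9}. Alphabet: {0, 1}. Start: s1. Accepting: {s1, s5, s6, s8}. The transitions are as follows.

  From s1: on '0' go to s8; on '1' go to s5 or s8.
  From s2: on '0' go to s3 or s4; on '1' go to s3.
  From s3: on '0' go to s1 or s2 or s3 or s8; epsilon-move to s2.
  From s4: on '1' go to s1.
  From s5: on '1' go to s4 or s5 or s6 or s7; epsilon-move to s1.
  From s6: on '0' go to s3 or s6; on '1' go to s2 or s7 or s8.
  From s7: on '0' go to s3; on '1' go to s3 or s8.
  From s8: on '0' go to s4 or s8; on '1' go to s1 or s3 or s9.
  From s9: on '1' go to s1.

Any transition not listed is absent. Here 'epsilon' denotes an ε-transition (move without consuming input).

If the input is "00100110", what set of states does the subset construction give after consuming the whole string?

{s1, s2, s3, s4, s6, s8}

Start in {s1}.
Read '0': {s1} → {s8}.
Read '0': {s8} → {s4, s8}.
Read '1': {s4, s8} → {s1, s2, s3, s9}.
Read '0': {s1, s2, s3, s9} → {s1, s2, s3, s4, s8}.
Read '0': {s1, s2, s3, s4, s8} → {s1, s2, s3, s4, s8}.
Read '1': {s1, s2, s3, s4, s8} → {s1, s2, s3, s5, s8, s9}.
Read '1': {s1, s2, s3, s5, s8, s9} → {s1, s2, s3, s4, s5, s6, s7, s8, s9}.
Read '0': {s1, s2, s3, s4, s5, s6, s7, s8, s9} → {s1, s2, s3, s4, s6, s8}.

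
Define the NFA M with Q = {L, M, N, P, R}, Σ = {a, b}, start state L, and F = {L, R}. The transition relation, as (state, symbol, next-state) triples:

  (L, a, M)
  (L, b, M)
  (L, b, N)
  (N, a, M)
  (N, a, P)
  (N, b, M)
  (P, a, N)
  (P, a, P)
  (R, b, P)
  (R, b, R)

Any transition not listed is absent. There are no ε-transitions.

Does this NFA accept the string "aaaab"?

Start in {L}.
Read 'a': L→{M}; now {M}.
Read 'a': M→∅; now ∅.
The set is empty and remains empty for the remaining 3 symbols.
The final set ∅ contains no accepting state.

No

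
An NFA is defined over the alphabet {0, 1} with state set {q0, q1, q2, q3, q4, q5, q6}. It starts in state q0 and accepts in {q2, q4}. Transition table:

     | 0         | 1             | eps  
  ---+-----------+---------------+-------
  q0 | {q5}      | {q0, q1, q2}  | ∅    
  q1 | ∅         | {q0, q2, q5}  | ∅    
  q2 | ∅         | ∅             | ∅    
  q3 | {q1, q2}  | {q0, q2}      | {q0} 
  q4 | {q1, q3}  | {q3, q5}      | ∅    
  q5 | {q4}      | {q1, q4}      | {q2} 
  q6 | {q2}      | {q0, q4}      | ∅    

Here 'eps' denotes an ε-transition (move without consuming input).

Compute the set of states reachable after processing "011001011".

{q0, q1, q2, q3, q4, q5}

Start in {q0}.
Read '0': q0→{q5}; union {q5}; ε-closure = {q2, q5}.
Read '1': q2→∅, q5→{q1, q4}; now {q1, q4}.
Read '1': q1→{q0, q2, q5}, q4→{q3, q5}; now {q0, q2, q3, q5}.
Read '0': q0→{q5}, q2→∅, q3→{q1, q2}, q5→{q4}; now {q1, q2, q4, q5}.
Read '0': q1→∅, q2→∅, q4→{q1, q3}, q5→{q4}; union {q1, q3, q4}; ε-closure = {q0, q1, q3, q4}.
Read '1': q0→{q0, q1, q2}, q1→{q0, q2, q5}, q3→{q0, q2}, q4→{q3, q5}; now {q0, q1, q2, q3, q5}.
Read '0': q0→{q5}, q1→∅, q2→∅, q3→{q1, q2}, q5→{q4}; now {q1, q2, q4, q5}.
Read '1': q1→{q0, q2, q5}, q2→∅, q4→{q3, q5}, q5→{q1, q4}; now {q0, q1, q2, q3, q4, q5}.
Read '1': q0→{q0, q1, q2}, q1→{q0, q2, q5}, q2→∅, q3→{q0, q2}, q4→{q3, q5}, q5→{q1, q4}; now {q0, q1, q2, q3, q4, q5}.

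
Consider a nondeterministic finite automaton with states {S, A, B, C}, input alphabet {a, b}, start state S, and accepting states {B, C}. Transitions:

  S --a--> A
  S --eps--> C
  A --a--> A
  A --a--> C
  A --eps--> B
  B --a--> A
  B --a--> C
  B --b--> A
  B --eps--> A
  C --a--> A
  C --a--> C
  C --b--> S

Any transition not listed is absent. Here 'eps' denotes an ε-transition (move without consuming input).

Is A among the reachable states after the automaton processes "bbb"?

Start: ε-closure({S}) = {S, C}.
Read 'b': {S, C} → {S, C}.
Read 'b': {S, C} → {S, C}.
Read 'b': {S, C} → {S, C}.
State A is not in {S, C}.

No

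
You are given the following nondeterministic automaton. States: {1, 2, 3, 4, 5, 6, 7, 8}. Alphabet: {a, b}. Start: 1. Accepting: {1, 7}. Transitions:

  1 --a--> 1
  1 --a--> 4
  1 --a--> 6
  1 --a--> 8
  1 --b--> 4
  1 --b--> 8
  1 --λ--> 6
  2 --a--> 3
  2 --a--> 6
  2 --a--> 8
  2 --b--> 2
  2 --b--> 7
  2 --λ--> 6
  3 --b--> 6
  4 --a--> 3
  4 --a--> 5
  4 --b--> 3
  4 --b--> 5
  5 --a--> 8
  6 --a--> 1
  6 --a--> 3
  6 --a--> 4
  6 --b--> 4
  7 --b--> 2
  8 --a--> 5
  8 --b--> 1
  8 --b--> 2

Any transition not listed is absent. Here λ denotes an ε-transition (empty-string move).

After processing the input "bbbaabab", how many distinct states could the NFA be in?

Start: ε-closure({1}) = {1, 6}.
Read 'b': 1→{4, 8}, 6→{4}; now {4, 8}.
Read 'b': 4→{3, 5}, 8→{1, 2}; union {1, 2, 3, 5}; ε-closure = {1, 2, 3, 5, 6}.
Read 'b': 1→{4, 8}, 2→{2, 7}, 3→{6}, 5→∅, 6→{4}; now {2, 4, 6, 7, 8}.
Read 'a': 2→{3, 6, 8}, 4→{3, 5}, 6→{1, 3, 4}, 7→∅, 8→{5}; now {1, 3, 4, 5, 6, 8}.
Read 'a': 1→{1, 4, 6, 8}, 3→∅, 4→{3, 5}, 5→{8}, 6→{1, 3, 4}, 8→{5}; now {1, 3, 4, 5, 6, 8}.
Read 'b': 1→{4, 8}, 3→{6}, 4→{3, 5}, 5→∅, 6→{4}, 8→{1, 2}; now {1, 2, 3, 4, 5, 6, 8}.
Read 'a': 1→{1, 4, 6, 8}, 2→{3, 6, 8}, 3→∅, 4→{3, 5}, 5→{8}, 6→{1, 3, 4}, 8→{5}; now {1, 3, 4, 5, 6, 8}.
Read 'b': 1→{4, 8}, 3→{6}, 4→{3, 5}, 5→∅, 6→{4}, 8→{1, 2}; now {1, 2, 3, 4, 5, 6, 8}.
That set has 7 states.

7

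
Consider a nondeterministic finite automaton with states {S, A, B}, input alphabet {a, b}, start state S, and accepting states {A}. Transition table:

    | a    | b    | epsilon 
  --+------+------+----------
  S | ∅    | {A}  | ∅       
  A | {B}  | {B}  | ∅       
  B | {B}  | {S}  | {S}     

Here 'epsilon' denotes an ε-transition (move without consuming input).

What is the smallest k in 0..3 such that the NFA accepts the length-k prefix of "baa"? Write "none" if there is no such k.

1

Start in {S}.
Read 'b': {S} → {A}.
None of the earlier sets intersect F, but {A} does.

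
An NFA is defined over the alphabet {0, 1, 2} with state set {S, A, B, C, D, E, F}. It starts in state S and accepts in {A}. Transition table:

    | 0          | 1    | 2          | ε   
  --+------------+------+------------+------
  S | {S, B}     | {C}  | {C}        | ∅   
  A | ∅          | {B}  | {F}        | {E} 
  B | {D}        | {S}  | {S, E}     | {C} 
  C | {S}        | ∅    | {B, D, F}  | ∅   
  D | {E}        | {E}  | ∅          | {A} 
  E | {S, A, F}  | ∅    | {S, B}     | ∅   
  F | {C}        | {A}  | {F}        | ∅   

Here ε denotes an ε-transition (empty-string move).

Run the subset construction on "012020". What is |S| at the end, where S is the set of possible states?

Start in {S}.
Read '0': S→{S, B}; union {S, B}; ε-closure = {S, B, C}.
Read '1': S→{C}, B→{S}, C→∅; now {S, C}.
Read '2': S→{C}, C→{B, D, F}; union {B, C, D, F}; ε-closure = {A, B, C, D, E, F}.
Read '0': A→∅, B→{D}, C→{S}, D→{E}, E→{S, A, F}, F→{C}; now {S, A, C, D, E, F}.
Read '2': S→{C}, A→{F}, C→{B, D, F}, D→∅, E→{S, B}, F→{F}; union {S, B, C, D, F}; ε-closure = {S, A, B, C, D, E, F}.
Read '0': S→{S, B}, A→∅, B→{D}, C→{S}, D→{E}, E→{S, A, F}, F→{C}; now {S, A, B, C, D, E, F}.
That set has 7 states.

7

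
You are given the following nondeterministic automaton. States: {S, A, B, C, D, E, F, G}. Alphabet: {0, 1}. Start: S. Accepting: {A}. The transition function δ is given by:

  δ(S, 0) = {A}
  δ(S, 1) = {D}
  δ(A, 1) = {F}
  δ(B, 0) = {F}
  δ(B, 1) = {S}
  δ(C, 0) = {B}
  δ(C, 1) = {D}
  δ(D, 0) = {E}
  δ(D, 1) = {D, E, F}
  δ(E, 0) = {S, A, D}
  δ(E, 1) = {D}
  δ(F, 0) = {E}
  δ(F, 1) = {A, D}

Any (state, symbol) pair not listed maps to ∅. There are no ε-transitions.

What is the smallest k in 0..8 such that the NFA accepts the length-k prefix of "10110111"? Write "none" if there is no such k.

Start in {S}.
Read '1': S→{D}; now {D}.
Read '0': D→{E}; now {E}.
Read '1': E→{D}; now {D}.
Read '1': D→{D, E, F}; now {D, E, F}.
Read '0': D→{E}, E→{S, A, D}, F→{E}; now {S, A, D, E}.
None of the earlier sets intersect F, but {S, A, D, E} does.

5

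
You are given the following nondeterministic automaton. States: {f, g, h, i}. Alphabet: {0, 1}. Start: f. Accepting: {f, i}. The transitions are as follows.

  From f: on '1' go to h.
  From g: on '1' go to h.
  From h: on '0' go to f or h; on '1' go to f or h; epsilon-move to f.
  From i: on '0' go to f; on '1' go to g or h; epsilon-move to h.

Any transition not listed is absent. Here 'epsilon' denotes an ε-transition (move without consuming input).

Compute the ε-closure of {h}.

Begin with {h}.
ε-move h → f; add f.

{f, h}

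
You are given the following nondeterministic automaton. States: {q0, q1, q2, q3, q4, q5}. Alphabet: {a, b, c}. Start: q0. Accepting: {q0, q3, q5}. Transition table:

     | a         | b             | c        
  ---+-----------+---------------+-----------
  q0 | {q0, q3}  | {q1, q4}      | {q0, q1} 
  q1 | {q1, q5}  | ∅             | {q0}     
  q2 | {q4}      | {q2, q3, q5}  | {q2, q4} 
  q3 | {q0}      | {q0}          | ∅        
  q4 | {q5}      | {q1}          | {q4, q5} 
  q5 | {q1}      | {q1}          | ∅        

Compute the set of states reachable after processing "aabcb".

{q1, q4}

Start in {q0}.
Read 'a': q0→{q0, q3}; now {q0, q3}.
Read 'a': q0→{q0, q3}, q3→{q0}; now {q0, q3}.
Read 'b': q0→{q1, q4}, q3→{q0}; now {q0, q1, q4}.
Read 'c': q0→{q0, q1}, q1→{q0}, q4→{q4, q5}; now {q0, q1, q4, q5}.
Read 'b': q0→{q1, q4}, q1→∅, q4→{q1}, q5→{q1}; now {q1, q4}.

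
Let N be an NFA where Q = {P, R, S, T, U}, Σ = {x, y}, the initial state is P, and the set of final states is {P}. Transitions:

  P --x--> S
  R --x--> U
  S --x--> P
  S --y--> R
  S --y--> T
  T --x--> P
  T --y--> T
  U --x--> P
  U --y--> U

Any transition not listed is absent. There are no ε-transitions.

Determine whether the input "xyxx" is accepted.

Yes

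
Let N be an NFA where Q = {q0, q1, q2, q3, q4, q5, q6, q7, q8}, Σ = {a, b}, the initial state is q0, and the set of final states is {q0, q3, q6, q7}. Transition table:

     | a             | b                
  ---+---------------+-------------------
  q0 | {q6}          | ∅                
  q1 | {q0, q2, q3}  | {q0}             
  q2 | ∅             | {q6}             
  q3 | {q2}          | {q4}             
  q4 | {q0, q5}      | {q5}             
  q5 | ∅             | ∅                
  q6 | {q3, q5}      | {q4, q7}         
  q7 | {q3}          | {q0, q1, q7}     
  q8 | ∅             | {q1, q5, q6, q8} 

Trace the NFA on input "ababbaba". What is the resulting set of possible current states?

∅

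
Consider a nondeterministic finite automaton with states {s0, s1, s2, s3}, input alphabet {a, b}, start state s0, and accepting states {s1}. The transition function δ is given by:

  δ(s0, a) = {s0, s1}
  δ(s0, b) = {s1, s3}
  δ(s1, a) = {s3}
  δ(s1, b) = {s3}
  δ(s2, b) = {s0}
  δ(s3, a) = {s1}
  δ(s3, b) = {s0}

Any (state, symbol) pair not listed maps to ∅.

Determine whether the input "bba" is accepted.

Start in {s0}.
Read 'b': {s0} → {s1, s3}.
Read 'b': {s1, s3} → {s0, s3}.
Read 'a': {s0, s3} → {s0, s1}.
The final set {s0, s1} contains the accepting state s1.

Yes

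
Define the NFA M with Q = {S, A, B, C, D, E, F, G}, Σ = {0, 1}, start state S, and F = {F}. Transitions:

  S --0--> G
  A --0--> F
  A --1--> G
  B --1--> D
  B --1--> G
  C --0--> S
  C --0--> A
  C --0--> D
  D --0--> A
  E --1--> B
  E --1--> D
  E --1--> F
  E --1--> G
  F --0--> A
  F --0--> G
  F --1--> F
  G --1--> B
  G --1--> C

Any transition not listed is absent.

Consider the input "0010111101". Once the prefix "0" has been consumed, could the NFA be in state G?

Yes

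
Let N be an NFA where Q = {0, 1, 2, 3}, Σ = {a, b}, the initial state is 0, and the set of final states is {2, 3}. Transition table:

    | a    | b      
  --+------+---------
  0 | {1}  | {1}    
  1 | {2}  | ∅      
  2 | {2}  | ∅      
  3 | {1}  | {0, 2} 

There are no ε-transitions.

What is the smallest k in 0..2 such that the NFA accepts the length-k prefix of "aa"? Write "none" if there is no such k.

Start in {0}.
Read 'a': 0→{1}; now {1}.
Read 'a': 1→{2}; now {2}.
None of the earlier sets intersect F, but {2} does.

2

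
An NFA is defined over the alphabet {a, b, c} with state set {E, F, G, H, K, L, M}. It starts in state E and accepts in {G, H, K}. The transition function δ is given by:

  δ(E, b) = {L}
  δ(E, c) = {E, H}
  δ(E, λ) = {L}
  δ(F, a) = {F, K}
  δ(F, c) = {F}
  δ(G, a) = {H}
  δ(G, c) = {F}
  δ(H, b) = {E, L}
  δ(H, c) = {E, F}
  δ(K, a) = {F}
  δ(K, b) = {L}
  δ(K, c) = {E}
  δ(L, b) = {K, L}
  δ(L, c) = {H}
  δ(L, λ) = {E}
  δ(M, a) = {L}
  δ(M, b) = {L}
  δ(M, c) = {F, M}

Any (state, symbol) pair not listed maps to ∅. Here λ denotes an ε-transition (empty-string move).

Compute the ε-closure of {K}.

{K}

Begin with {K}.
No ε-moves leave this set, so the closure equals the set itself.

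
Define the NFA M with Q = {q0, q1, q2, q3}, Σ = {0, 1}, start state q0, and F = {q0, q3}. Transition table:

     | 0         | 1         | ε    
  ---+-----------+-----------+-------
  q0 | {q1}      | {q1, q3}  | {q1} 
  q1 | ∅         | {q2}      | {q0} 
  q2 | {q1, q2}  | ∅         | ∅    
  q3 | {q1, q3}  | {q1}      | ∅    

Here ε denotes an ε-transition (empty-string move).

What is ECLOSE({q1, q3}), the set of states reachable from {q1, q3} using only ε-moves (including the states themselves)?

Begin with {q1, q3}.
ε-move q1 → q0; add q0.

{q0, q1, q3}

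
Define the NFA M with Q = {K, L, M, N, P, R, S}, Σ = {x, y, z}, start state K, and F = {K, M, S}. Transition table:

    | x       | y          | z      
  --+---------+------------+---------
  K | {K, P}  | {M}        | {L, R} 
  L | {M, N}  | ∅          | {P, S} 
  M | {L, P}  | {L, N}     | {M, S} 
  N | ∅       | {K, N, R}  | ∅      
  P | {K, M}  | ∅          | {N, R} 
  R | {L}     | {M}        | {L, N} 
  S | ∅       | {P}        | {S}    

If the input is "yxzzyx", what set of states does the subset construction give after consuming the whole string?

{K, L, M, P}

Start in {K}.
Read 'y': K→{M}; now {M}.
Read 'x': M→{L, P}; now {L, P}.
Read 'z': L→{P, S}, P→{N, R}; now {N, P, R, S}.
Read 'z': N→∅, P→{N, R}, R→{L, N}, S→{S}; now {L, N, R, S}.
Read 'y': L→∅, N→{K, N, R}, R→{M}, S→{P}; now {K, M, N, P, R}.
Read 'x': K→{K, P}, M→{L, P}, N→∅, P→{K, M}, R→{L}; now {K, L, M, P}.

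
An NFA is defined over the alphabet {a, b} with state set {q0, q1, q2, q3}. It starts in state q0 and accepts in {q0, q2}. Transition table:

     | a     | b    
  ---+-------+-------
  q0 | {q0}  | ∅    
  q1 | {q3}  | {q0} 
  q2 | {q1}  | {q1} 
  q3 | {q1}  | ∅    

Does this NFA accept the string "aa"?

Start in {q0}.
Read 'a': q0→{q0}; now {q0}.
Read 'a': q0→{q0}; now {q0}.
The final set {q0} contains the accepting state q0.

Yes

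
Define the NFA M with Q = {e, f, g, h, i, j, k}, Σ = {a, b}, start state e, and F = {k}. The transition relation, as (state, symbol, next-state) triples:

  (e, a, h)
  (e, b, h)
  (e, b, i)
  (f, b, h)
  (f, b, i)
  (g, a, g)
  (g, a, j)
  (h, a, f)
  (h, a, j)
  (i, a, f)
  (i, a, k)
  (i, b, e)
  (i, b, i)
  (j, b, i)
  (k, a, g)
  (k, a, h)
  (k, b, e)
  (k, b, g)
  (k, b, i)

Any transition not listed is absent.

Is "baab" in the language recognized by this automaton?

Start in {e}.
Read 'b': {e} → {h, i}.
Read 'a': {h, i} → {f, j, k}.
Read 'a': {f, j, k} → {g, h}.
Read 'b': {g, h} → ∅.
The final set ∅ contains no accepting state.

No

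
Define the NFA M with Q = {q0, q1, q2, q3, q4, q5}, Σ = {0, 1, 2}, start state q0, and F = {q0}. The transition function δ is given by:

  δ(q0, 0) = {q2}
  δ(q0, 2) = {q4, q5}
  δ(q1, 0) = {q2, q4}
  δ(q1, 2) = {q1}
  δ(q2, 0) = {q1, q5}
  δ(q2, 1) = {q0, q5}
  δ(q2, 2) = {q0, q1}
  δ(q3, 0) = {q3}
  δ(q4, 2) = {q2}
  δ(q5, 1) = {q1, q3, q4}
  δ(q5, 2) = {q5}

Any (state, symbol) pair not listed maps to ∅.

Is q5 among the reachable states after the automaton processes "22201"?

Start in {q0}.
Read '2': q0→{q4, q5}; now {q4, q5}.
Read '2': q4→{q2}, q5→{q5}; now {q2, q5}.
Read '2': q2→{q0, q1}, q5→{q5}; now {q0, q1, q5}.
Read '0': q0→{q2}, q1→{q2, q4}, q5→∅; now {q2, q4}.
Read '1': q2→{q0, q5}, q4→∅; now {q0, q5}.
State q5 is in {q0, q5}.

Yes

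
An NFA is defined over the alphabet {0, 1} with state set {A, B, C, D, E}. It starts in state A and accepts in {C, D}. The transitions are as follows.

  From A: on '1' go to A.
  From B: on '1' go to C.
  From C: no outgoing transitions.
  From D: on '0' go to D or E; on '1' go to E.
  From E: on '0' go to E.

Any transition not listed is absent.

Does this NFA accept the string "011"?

No

Start in {A}.
Read '0': {A} → ∅.
The set is empty and remains empty for the remaining 2 symbols.
The final set ∅ contains no accepting state.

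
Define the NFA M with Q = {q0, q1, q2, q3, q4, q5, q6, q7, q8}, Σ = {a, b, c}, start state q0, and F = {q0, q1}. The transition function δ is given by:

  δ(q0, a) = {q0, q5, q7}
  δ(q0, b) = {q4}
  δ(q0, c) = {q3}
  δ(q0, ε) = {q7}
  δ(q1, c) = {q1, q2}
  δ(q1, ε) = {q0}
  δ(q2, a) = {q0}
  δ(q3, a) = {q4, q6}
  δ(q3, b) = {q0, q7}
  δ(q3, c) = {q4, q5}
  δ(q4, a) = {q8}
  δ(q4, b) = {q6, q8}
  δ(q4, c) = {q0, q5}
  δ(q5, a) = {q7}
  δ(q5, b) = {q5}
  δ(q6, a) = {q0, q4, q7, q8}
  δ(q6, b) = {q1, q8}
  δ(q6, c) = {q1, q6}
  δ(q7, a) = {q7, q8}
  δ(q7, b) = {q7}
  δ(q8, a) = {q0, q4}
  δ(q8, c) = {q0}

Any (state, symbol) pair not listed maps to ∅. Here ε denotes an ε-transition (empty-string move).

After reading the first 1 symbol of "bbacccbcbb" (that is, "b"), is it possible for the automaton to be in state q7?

Yes

Start: ε-closure({q0}) = {q0, q7}.
Read 'b': q0→{q4}, q7→{q7}; now {q4, q7}.
State q7 is in {q4, q7}.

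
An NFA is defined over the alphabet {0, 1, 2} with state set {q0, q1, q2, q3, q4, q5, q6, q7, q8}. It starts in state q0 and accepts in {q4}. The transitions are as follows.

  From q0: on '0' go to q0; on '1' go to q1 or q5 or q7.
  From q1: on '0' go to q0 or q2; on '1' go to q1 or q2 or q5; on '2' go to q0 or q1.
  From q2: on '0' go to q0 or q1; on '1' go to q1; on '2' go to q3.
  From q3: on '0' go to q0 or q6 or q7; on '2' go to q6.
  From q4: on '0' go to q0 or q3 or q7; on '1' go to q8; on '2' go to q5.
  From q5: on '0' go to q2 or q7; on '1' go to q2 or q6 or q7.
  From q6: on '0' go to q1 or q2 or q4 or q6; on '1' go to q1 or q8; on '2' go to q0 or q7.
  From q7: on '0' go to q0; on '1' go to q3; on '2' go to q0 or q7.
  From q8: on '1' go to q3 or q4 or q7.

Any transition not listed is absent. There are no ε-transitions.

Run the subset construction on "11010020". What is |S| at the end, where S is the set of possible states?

4

Start in {q0}.
Read '1': {q0} → {q1, q5, q7}.
Read '1': {q1, q5, q7} → {q1, q2, q3, q5, q6, q7}.
Read '0': {q1, q2, q3, q5, q6, q7} → {q0, q1, q2, q4, q6, q7}.
Read '1': {q0, q1, q2, q4, q6, q7} → {q1, q2, q3, q5, q7, q8}.
Read '0': {q1, q2, q3, q5, q7, q8} → {q0, q1, q2, q6, q7}.
Read '0': {q0, q1, q2, q6, q7} → {q0, q1, q2, q4, q6}.
Read '2': {q0, q1, q2, q4, q6} → {q0, q1, q3, q5, q7}.
Read '0': {q0, q1, q3, q5, q7} → {q0, q2, q6, q7}.
That set has 4 states.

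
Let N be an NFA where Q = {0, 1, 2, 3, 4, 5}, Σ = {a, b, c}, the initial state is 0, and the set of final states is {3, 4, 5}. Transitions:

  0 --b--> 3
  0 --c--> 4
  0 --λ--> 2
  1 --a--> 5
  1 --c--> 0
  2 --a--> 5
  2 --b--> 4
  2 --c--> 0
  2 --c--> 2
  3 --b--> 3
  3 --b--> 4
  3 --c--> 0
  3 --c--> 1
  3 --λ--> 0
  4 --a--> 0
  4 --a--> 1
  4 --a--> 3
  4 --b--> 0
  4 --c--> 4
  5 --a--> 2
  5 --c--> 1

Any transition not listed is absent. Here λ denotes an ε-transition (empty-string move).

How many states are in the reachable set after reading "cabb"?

4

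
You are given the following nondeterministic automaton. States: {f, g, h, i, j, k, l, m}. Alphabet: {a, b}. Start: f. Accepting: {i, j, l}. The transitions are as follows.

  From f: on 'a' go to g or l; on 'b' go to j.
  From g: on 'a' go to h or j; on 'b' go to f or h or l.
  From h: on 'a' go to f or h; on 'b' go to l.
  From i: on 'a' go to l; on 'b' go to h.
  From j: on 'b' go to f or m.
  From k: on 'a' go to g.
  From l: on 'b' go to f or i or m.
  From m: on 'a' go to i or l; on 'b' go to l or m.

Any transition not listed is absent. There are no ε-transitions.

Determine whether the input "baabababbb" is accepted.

No

Start in {f}.
Read 'b': {f} → {j}.
Read 'a': {j} → ∅.
The set is empty and remains empty for the remaining 8 symbols.
The final set ∅ contains no accepting state.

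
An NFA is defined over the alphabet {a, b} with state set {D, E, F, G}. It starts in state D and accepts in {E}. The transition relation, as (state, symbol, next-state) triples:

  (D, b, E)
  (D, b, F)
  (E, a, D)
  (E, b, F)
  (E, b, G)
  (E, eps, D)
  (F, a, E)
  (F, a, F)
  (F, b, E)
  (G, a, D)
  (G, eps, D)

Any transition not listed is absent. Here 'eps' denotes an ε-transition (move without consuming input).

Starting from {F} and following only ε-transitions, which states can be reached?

Begin with {F}.
No ε-moves leave this set, so the closure equals the set itself.

{F}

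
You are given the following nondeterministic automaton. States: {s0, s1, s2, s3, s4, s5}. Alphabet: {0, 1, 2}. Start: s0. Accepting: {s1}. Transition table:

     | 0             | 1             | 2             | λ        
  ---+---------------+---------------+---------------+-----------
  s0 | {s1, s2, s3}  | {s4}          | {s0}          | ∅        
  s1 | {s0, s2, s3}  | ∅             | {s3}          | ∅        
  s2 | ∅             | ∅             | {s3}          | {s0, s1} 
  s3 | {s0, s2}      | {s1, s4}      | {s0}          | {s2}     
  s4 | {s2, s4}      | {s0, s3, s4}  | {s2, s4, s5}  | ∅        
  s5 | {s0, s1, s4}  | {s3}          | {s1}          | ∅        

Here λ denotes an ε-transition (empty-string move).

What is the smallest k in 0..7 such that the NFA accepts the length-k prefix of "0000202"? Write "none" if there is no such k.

1

Start in {s0}.
Read '0': s0→{s1, s2, s3}; union {s1, s2, s3}; ε-closure = {s0, s1, s2, s3}.
None of the earlier sets intersect F, but {s0, s1, s2, s3} does.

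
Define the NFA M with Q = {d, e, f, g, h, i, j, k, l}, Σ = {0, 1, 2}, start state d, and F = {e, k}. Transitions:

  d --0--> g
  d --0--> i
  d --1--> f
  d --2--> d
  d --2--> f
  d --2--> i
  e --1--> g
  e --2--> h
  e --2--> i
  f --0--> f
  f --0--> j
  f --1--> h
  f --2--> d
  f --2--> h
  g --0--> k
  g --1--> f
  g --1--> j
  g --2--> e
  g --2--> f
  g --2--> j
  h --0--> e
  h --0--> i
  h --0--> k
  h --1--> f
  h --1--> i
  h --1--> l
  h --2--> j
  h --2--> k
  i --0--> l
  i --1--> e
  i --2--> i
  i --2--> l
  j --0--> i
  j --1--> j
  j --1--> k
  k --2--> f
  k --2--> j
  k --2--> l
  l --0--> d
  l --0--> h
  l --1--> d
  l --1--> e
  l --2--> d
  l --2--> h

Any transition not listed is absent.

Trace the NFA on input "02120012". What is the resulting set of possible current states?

{d, e, f, h, i, j, k, l}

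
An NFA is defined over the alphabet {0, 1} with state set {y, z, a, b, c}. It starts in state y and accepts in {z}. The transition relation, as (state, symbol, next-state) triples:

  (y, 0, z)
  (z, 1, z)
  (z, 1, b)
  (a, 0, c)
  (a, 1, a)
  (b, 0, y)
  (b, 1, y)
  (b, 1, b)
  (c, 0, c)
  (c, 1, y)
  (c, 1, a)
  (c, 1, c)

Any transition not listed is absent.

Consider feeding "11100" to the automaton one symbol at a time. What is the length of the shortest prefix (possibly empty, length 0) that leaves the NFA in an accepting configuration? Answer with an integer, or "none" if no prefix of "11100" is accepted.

Start in {y}.
Read '1': {y} → ∅.
The set is empty and remains empty for the remaining 4 symbols.
No reachable set along the way intersects F.

none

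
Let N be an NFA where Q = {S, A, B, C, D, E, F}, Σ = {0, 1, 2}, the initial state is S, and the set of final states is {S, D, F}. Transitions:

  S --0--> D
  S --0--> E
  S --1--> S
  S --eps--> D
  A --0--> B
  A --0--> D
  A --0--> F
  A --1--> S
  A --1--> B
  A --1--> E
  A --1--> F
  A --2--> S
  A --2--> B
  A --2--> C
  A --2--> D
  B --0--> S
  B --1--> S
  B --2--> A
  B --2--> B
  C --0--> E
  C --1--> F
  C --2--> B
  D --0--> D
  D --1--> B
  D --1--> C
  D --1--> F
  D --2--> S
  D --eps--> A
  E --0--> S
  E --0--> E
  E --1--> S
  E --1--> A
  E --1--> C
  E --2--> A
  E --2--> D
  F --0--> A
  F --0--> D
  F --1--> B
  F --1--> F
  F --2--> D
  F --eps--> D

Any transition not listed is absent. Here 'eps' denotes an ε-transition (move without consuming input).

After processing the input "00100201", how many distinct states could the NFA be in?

Start: ε-closure({S}) = {S, A, D}.
Read '0': {S, A, D} → {A, B, D, E, F}.
Read '0': {A, B, D, E, F} → {S, A, B, D, E, F}.
Read '1': {S, A, B, D, E, F} → {S, A, B, C, D, E, F}.
Read '0': {S, A, B, C, D, E, F} → {S, A, B, D, E, F}.
Read '0': {S, A, B, D, E, F} → {S, A, B, D, E, F}.
Read '2': {S, A, B, D, E, F} → {S, A, B, C, D}.
Read '0': {S, A, B, C, D} → {S, A, B, D, E, F}.
Read '1': {S, A, B, D, E, F} → {S, A, B, C, D, E, F}.
That set has 7 states.

7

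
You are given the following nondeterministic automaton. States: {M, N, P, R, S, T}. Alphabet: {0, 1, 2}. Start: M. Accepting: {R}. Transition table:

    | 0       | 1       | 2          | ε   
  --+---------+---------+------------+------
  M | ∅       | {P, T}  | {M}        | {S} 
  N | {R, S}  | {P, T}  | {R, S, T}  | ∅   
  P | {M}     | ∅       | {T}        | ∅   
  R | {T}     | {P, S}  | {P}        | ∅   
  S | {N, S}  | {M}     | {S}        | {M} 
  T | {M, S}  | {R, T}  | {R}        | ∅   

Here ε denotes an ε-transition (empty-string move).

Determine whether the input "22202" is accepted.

Yes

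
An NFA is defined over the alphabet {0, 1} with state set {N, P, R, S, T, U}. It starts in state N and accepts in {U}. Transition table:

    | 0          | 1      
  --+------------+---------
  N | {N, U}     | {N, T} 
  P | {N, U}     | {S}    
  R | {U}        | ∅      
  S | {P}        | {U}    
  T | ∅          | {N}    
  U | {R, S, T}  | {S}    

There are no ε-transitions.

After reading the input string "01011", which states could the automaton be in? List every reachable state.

Start in {N}.
Read '0': N→{N, U}; now {N, U}.
Read '1': N→{N, T}, U→{S}; now {N, S, T}.
Read '0': N→{N, U}, S→{P}, T→∅; now {N, P, U}.
Read '1': N→{N, T}, P→{S}, U→{S}; now {N, S, T}.
Read '1': N→{N, T}, S→{U}, T→{N}; now {N, T, U}.

{N, T, U}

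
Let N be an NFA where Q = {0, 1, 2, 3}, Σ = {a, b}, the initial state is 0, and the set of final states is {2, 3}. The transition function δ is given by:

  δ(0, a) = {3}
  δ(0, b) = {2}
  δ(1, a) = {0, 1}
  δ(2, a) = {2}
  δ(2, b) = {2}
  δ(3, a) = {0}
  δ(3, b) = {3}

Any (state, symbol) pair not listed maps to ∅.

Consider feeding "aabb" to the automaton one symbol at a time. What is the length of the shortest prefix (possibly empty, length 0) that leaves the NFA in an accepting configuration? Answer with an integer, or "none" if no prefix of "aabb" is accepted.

Start in {0}.
Read 'a': 0→{3}; now {3}.
None of the earlier sets intersect F, but {3} does.

1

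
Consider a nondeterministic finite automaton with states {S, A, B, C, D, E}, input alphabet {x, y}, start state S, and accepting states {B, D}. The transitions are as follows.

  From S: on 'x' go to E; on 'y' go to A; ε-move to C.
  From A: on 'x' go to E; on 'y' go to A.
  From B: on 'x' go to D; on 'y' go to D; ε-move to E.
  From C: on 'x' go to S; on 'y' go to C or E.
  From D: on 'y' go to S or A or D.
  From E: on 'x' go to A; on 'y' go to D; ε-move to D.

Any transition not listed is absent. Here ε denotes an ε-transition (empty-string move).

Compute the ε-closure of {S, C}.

{S, C}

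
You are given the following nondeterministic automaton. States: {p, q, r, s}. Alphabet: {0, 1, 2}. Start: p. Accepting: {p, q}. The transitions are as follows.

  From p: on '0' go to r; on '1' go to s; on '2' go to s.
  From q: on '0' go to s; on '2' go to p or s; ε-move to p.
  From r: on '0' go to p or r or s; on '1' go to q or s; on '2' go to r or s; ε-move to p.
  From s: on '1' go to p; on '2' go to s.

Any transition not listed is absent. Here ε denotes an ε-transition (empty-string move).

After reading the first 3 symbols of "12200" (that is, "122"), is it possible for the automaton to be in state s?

Yes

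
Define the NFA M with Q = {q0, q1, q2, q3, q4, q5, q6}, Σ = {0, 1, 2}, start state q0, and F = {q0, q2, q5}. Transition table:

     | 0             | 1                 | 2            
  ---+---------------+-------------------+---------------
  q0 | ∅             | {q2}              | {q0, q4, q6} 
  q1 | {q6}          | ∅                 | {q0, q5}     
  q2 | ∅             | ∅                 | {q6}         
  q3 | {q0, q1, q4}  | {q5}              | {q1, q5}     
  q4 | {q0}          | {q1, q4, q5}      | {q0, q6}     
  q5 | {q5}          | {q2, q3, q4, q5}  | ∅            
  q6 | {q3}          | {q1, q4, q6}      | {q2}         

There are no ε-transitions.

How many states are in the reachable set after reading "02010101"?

0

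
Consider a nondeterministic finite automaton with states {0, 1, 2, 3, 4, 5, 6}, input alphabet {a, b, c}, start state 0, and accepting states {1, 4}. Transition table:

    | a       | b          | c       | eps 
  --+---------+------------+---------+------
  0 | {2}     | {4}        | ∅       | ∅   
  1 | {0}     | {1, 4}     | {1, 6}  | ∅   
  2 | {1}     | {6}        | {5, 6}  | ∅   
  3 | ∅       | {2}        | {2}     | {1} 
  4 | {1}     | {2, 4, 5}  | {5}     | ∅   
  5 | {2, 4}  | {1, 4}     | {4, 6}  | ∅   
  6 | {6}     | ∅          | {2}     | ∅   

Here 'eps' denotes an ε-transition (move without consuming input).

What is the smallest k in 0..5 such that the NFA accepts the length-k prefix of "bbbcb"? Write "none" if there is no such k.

Start in {0}.
Read 'b': 0→{4}; now {4}.
None of the earlier sets intersect F, but {4} does.

1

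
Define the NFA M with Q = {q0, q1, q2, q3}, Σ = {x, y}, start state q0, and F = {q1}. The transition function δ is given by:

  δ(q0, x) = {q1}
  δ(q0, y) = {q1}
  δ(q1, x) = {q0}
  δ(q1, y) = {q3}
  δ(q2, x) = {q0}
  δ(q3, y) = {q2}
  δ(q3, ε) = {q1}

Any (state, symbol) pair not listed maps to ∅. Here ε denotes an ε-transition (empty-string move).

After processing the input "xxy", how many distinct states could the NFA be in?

1

Start in {q0}.
Read 'x': q0→{q1}; now {q1}.
Read 'x': q1→{q0}; now {q0}.
Read 'y': q0→{q1}; now {q1}.
That set has 1 state.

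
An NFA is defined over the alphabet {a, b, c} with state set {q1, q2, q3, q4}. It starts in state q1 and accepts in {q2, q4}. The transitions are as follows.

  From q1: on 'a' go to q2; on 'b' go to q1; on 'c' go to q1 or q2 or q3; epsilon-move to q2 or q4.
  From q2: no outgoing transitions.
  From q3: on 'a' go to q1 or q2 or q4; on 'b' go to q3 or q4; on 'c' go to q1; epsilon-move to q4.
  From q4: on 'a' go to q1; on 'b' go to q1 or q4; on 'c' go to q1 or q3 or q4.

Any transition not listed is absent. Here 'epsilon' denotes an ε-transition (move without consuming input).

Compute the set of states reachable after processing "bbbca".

{q1, q2, q4}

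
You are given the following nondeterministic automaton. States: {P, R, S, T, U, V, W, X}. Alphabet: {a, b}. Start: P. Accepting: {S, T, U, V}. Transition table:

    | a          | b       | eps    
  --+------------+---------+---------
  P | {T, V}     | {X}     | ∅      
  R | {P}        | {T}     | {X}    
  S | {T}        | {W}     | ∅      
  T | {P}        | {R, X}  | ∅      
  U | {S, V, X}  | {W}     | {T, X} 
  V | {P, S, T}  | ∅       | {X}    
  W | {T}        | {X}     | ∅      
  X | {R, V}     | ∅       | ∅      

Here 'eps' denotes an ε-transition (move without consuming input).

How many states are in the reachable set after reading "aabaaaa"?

6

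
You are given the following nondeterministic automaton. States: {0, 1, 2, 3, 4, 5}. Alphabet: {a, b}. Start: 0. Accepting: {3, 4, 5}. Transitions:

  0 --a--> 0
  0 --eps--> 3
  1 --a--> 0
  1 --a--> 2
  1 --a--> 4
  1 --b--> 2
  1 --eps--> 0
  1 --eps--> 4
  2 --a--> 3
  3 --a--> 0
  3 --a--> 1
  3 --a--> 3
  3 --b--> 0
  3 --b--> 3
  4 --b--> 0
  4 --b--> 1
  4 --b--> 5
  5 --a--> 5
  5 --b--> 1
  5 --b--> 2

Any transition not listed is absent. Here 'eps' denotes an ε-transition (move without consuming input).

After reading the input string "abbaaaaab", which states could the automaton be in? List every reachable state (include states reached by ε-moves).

Start: ε-closure({0}) = {0, 3}.
Read 'a': 0→{0}, 3→{0, 1, 3}; union {0, 1, 3}; ε-closure = {0, 1, 3, 4}.
Read 'b': 0→∅, 1→{2}, 3→{0, 3}, 4→{0, 1, 5}; union {0, 1, 2, 3, 5}; ε-closure = {0, 1, 2, 3, 4, 5}.
Read 'b': 0→∅, 1→{2}, 2→∅, 3→{0, 3}, 4→{0, 1, 5}, 5→{1, 2}; union {0, 1, 2, 3, 5}; ε-closure = {0, 1, 2, 3, 4, 5}.
Read 'a': 0→{0}, 1→{0, 2, 4}, 2→{3}, 3→{0, 1, 3}, 4→∅, 5→{5}; now {0, 1, 2, 3, 4, 5}.
Read 'a': 0→{0}, 1→{0, 2, 4}, 2→{3}, 3→{0, 1, 3}, 4→∅, 5→{5}; now {0, 1, 2, 3, 4, 5}.
Read 'a': 0→{0}, 1→{0, 2, 4}, 2→{3}, 3→{0, 1, 3}, 4→∅, 5→{5}; now {0, 1, 2, 3, 4, 5}.
Read 'a': 0→{0}, 1→{0, 2, 4}, 2→{3}, 3→{0, 1, 3}, 4→∅, 5→{5}; now {0, 1, 2, 3, 4, 5}.
Read 'a': 0→{0}, 1→{0, 2, 4}, 2→{3}, 3→{0, 1, 3}, 4→∅, 5→{5}; now {0, 1, 2, 3, 4, 5}.
Read 'b': 0→∅, 1→{2}, 2→∅, 3→{0, 3}, 4→{0, 1, 5}, 5→{1, 2}; union {0, 1, 2, 3, 5}; ε-closure = {0, 1, 2, 3, 4, 5}.

{0, 1, 2, 3, 4, 5}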